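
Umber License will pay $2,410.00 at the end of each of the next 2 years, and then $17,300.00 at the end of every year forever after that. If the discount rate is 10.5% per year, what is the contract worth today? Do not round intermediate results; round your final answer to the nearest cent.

$139092.12

PV of 2-year annuity: $2,410.00 × [1 − (1+0.105)^−2] / 0.105 = 4154.74704
Perpetuity value at year 2: $17,300.00 / 0.105 = 164761.90476
PV of perpetuity: 164761.90476 / (1+0.105)^2 = 134937.37209
Total PV = 4154.74704 + 134937.37209 = 139092.11913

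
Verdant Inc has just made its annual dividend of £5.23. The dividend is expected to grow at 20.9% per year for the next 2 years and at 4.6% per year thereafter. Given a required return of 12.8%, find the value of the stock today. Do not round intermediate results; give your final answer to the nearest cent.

D_1 = 6.32307
D_2 = 7.64459
Terminal value at year 2: TV = D_2×(1+g_2)/(r−g_2) = 7.99624/0.082 = 97.51516
P_0 = D_1/(1+r)^1 + D_2/(1+r)^2 + TV/(1+r)^2
    = 5.60556 + 6.00809 + 76.63972 = 88.25337

£88.25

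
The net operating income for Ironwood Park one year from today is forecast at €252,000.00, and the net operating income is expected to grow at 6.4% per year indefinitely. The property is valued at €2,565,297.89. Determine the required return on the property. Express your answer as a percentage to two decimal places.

P = D₁/(r − g) ⇒ r = D₁/P + g = €252,000.0000/€2,565,297.89 + 0.064 = 0.098234 + 0.064 = 0.162234

16.22%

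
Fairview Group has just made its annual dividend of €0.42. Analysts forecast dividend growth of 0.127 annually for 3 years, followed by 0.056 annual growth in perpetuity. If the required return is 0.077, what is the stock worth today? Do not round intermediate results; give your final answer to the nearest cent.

€25.58

D_1 = 0.47334
D_2 = 0.53345
D_3 = 0.60120
Terminal value at year 3: TV = D_3×(1+g_2)/(r−g_2) = 0.63487/0.021 = 30.23192
P_0 = D_1/(1+r)^1 + D_2/(1+r)^2 + D_3/(1+r)^3 + TV/(1+r)^3
    = 0.43950 + 0.45990 + 0.48125 + 24.20018 = 25.58083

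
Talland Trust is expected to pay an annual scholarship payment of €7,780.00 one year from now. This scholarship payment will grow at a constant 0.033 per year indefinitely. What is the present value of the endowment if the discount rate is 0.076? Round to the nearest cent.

Growing perpetuity: P = D₁ / (r − g) = €7,780.0000 / (0.076 − 0.033) = €180,930.23

€180930.23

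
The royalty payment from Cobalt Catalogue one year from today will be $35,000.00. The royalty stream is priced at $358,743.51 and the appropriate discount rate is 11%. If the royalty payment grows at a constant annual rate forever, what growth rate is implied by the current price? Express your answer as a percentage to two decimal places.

1.24%

P = D₁/(r−g) ⇒ g = r − D₁/P = 0.11 − $35,000.00/$358,743.51 = 0.012437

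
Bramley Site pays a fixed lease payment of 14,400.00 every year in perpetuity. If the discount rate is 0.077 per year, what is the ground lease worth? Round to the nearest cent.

187012.99

Level perpetuity: PV = C / r = 14,400.00 / 0.077 = 187,012.99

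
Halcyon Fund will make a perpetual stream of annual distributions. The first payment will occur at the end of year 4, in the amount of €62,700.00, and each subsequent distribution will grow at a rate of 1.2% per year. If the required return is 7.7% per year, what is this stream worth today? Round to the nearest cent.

€772159.60

Value at end of year 3: C₁ / (r − g) = €62,700.00 / (0.077 − 0.012) = €964,615.3846
Discount to today: PV = €964,615.3846 / (1 + 0.077)^3 = €964,615.3846 / 1.249244 = €772,159.60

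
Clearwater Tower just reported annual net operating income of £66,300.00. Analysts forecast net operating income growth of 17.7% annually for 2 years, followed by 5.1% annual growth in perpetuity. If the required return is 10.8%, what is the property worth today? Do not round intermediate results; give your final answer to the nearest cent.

£1524721.54

D_1 = 78035.10000
D_2 = 91847.31270
Terminal value at year 2: TV = D_2×(1+g_2)/(r−g_2) = 96531.52565/0.057 = 1693535.53768
P_0 = D_1/(1+r)^1 + D_2/(1+r)^2 + TV/(1+r)^2
    = 70428.79061 + 74814.69905 + 1379478.04748 = 1524721.53715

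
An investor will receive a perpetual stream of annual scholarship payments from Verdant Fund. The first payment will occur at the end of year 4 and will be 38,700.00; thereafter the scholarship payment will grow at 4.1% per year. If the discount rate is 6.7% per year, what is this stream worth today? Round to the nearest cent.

1225305.43

Value at end of year 3: C₁ / (r − g) = 38,700.00 / (0.067 − 0.041) = 1,488,461.5385
Discount to today: PV = 1,488,461.5385 / (1 + 0.067)^3 = 1,488,461.5385 / 1.214768 = 1,225,305.43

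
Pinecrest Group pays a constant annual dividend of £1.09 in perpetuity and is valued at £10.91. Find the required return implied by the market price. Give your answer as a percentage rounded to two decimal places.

9.99%

P = C/r ⇒ r = C/P = £1.09/£10.91 = 0.099908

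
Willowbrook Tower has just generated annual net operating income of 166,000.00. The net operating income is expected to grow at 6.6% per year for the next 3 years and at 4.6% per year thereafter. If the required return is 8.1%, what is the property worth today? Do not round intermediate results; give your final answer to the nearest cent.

5241669.54

D_1 = 176956.00000
D_2 = 188635.09600
D_3 = 201085.01234
Terminal value at year 3: TV = D_3×(1+g_2)/(r−g_2) = 210334.92290/0.035 = 6009569.22581
P_0 = D_1/(1+r)^1 + D_2/(1+r)^2 + D_3/(1+r)^3 + TV/(1+r)^3
    = 163696.57724 + 161425.11687 + 159185.17538 + 4757362.67000 = 5241669.53950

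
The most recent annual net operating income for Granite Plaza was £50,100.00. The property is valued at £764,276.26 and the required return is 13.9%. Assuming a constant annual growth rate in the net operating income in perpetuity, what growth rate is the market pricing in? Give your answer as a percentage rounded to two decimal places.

6.89%

P = D₀(1+g)/(r−g) ⇒ P(r−g) = D₀(1+g) ⇒ g(P+D₀) = P·r − D₀
g = (P·r − D₀)/(P + D₀) = (£764,276.26×0.139 − £50,100.00) / (£764,276.26 + £50,100.00) = 0.068929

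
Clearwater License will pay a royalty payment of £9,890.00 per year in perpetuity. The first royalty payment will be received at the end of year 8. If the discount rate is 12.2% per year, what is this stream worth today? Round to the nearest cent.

£36214.83

Value at end of year 7: C / r = £9,890.00 / 0.122 = £81,065.5738
Discount to today: PV = £81,065.5738 / (1 + 0.122)^7 = £81,065.5738 / 2.238463 = £36,214.83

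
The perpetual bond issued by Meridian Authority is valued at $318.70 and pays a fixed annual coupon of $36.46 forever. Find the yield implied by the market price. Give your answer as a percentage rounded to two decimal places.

11.44%

P = C/r ⇒ r = C/P = $36.46/$318.70 = 0.114402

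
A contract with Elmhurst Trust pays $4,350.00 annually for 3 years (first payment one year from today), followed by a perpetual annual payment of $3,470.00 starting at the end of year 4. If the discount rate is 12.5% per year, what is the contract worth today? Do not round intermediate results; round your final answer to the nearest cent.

PV of 3-year annuity: $4,350.00 × [1 − (1+0.125)^−3] / 0.125 = 10358.84774
Perpetuity value at year 3: $3,470.00 / 0.125 = 27760.00000
PV of perpetuity: 27760.00000 / (1+0.125)^3 = 19496.73525
Total PV = 10358.84774 + 19496.73525 = 29855.58299

$29855.58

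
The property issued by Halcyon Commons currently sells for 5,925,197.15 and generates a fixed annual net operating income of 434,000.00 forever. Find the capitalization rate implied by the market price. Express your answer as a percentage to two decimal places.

7.32%

P = C/r ⇒ r = C/P = 434,000.00/5,925,197.15 = 0.073247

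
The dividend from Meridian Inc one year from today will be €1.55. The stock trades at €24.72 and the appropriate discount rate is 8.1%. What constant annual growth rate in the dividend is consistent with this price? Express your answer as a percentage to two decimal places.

P = D₁/(r−g) ⇒ g = r − D₁/P = 0.081 − €1.55/€24.72 = 0.018298

1.83%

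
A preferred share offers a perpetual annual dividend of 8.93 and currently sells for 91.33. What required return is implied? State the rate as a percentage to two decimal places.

9.78%

P = C/r ⇒ r = C/P = 8.93/91.33 = 0.097777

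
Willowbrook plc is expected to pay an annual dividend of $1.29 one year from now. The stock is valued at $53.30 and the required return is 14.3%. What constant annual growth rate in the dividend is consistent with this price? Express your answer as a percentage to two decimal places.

P = D₁/(r−g) ⇒ g = r − D₁/P = 0.143 − $1.29/$53.30 = 0.118797

11.88%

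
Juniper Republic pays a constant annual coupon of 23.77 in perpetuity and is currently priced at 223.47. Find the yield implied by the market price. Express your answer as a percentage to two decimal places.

P = C/r ⇒ r = C/P = 23.77/223.47 = 0.106368

10.64%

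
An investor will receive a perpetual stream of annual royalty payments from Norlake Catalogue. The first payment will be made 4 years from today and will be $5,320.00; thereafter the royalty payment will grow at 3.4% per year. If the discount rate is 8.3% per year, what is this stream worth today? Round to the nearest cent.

Value at end of year 3: C₁ / (r − g) = $5,320.00 / (0.083 − 0.034) = $108,571.4286
Discount to today: PV = $108,571.4286 / (1 + 0.083)^3 = $108,571.4286 / 1.270239 = $85,473.24

$85473.24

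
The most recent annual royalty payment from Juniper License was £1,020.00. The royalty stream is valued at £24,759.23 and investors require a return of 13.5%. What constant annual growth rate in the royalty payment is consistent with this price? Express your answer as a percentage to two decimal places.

P = D₀(1+g)/(r−g) ⇒ P(r−g) = D₀(1+g) ⇒ g(P+D₀) = P·r − D₀
g = (P·r − D₀)/(P + D₀) = (£24,759.23×0.135 − £1,020.00) / (£24,759.23 + £1,020.00) = 0.090092

9.01%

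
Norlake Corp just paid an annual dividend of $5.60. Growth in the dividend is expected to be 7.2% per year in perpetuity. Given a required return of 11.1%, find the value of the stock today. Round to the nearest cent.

D₁ = D₀ × (1 + g) = $5.60 × 1.072 = $6.0032
Growing perpetuity: P = D₁ / (r − g) = $6.0032 / (0.111 − 0.072) = $153.93

$153.93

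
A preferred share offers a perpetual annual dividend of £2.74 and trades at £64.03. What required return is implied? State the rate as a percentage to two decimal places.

P = C/r ⇒ r = C/P = £2.74/£64.03 = 0.042792

4.28%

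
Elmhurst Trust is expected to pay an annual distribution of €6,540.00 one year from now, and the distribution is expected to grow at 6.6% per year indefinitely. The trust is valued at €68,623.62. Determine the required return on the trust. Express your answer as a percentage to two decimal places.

16.13%

P = D₁/(r − g) ⇒ r = D₁/P + g = €6,540.0000/€68,623.62 + 0.066 = 0.095302 + 0.066 = 0.161302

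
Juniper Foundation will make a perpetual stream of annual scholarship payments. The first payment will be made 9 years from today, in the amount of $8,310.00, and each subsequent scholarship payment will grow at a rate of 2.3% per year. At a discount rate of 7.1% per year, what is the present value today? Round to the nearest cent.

Value at end of year 8: C₁ / (r − g) = $8,310.00 / (0.071 − 0.023) = $173,125.0000
Discount to today: PV = $173,125.0000 / (1 + 0.071)^8 = $173,125.0000 / 1.731075 = $100,010.14

$100010.14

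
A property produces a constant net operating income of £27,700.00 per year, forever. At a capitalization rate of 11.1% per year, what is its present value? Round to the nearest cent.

£249549.55

Level perpetuity: PV = C / r = £27,700.00 / 0.111 = £249,549.55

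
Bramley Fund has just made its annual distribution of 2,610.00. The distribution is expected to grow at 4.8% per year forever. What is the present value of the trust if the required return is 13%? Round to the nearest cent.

33357.07

D₁ = D₀ × (1 + g) = 2,610.00 × 1.048 = 2,735.2800
Growing perpetuity: P = D₁ / (r − g) = 2,735.2800 / (0.13 − 0.048) = 33,357.07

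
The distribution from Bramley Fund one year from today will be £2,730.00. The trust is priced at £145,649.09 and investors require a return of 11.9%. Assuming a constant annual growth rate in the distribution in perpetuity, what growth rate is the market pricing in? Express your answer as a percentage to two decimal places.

10.03%

P = D₁/(r−g) ⇒ g = r − D₁/P = 0.119 − £2,730.00/£145,649.09 = 0.100256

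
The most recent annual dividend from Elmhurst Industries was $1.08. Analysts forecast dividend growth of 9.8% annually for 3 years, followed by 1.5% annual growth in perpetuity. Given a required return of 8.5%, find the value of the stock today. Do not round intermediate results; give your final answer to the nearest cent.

D_1 = 1.18584
D_2 = 1.30205
D_3 = 1.42965
Terminal value at year 3: TV = D_3×(1+g_2)/(r−g_2) = 1.45110/0.07 = 20.72997
P_0 = D_1/(1+r)^1 + D_2/(1+r)^2 + D_3/(1+r)^3 + TV/(1+r)^3
    = 1.09294 + 1.10604 + 1.11929 + 16.22967 = 19.54793

$19.55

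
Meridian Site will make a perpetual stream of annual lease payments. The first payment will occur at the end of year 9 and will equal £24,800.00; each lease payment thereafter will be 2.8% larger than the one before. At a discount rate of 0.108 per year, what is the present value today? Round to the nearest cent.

Value at end of year 8: C₁ / (r − g) = £24,800.00 / (0.108 − 0.028) = £310,000.0000
Discount to today: PV = £310,000.0000 / (1 + 0.108)^8 = £310,000.0000 / 2.271528 = £136,472.02

£136472.02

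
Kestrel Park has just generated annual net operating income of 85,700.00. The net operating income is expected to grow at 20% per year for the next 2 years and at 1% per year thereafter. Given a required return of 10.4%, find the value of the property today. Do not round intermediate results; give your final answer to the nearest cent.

D_1 = 102840.00000
D_2 = 123408.00000
Terminal value at year 2: TV = D_2×(1+g_2)/(r−g_2) = 124642.08000/0.094 = 1325979.57447
P_0 = D_1/(1+r)^1 + D_2/(1+r)^2 + TV/(1+r)^2
    = 93152.17391 + 101252.36295 + 1087924.32530 = 1282328.86216

1282328.86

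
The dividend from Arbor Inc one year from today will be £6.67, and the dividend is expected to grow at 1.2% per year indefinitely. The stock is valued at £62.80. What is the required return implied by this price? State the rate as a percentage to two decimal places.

11.82%

P = D₁/(r − g) ⇒ r = D₁/P + g = £6.6700/£62.80 + 0.012 = 0.106210 + 0.012 = 0.118210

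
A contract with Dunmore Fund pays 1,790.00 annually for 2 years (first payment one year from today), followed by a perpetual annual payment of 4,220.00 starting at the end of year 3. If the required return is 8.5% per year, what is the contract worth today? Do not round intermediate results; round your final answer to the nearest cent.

PV of 2-year annuity: 1,790.00 × [1 − (1+0.085)^−2] / 0.085 = 3170.29455
Perpetuity value at year 2: 4,220.00 / 0.085 = 49647.05882
PV of perpetuity: 49647.05882 / (1+0.085)^2 = 42172.95659
Total PV = 3170.29455 + 42172.95659 = 45343.25114

45343.25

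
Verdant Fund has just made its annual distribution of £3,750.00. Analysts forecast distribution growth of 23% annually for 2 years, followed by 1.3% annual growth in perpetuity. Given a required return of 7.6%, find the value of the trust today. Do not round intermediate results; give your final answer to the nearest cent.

£87979.62

D_1 = 4612.50000
D_2 = 5673.37500
Terminal value at year 2: TV = D_2×(1+g_2)/(r−g_2) = 5747.12888/0.063 = 91224.26786
P_0 = D_1/(1+r)^1 + D_2/(1+r)^2 + TV/(1+r)^2
    = 4286.71004 + 4900.23545 + 78792.67480 = 87979.62029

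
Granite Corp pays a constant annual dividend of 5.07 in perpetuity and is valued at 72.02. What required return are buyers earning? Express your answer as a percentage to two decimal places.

7.04%

P = C/r ⇒ r = C/P = 5.07/72.02 = 0.070397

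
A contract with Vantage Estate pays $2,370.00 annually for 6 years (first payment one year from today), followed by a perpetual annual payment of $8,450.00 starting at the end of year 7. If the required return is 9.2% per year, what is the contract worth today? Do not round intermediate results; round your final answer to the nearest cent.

PV of 6-year annuity: $2,370.00 × [1 − (1+0.092)^−6] / 0.092 = 10568.52896
Perpetuity value at year 6: $8,450.00 / 0.092 = 91847.82609
PV of perpetuity: 91847.82609 / (1+0.092)^6 = 54166.78401
Total PV = 10568.52896 + 54166.78401 = 64735.31297

$64735.31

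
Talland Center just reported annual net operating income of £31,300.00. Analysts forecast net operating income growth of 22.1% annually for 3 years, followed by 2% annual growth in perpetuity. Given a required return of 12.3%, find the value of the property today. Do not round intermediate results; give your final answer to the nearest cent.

£509658.89

D_1 = 38217.30000
D_2 = 46663.32330
D_3 = 56975.91775
Terminal value at year 3: TV = D_3×(1+g_2)/(r−g_2) = 58115.43610/0.103 = 564227.53499
P_0 = D_1/(1+r)^1 + D_2/(1+r)^2 + D_3/(1+r)^3 + TV/(1+r)^3
    = 34031.43366 + 37001.22930 + 40230.18786 + 398396.03514 = 509658.88596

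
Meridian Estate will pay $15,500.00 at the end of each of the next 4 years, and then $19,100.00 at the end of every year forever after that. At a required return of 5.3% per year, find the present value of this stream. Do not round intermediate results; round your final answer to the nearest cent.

$347700.40

PV of 4-year annuity: $15,500.00 × [1 − (1+0.053)^−4] / 0.053 = 54581.36709
Perpetuity value at year 4: $19,100.00 / 0.053 = 360377.35849
PV of perpetuity: 360377.35849 / (1+0.053)^4 = 293119.02872
Total PV = 54581.36709 + 293119.02872 = 347700.39581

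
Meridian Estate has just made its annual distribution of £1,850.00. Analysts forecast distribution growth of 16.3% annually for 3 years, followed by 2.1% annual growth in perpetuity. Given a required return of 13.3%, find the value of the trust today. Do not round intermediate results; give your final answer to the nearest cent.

£24089.30

D_1 = 2151.55000
D_2 = 2502.25265
D_3 = 2910.11983
Terminal value at year 3: TV = D_3×(1+g_2)/(r−g_2) = 2971.23235/0.112 = 26528.86025
P_0 = D_1/(1+r)^1 + D_2/(1+r)^2 + D_3/(1+r)^3 + TV/(1+r)^3
    = 1898.98500 + 1949.26703 + 2000.88046 + 18240.16919 = 24089.30168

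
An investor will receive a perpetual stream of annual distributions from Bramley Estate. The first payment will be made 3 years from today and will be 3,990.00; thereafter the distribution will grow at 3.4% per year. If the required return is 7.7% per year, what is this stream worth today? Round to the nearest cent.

Value at end of year 2: C₁ / (r − g) = 3,990.00 / (0.077 − 0.034) = 92,790.6977
Discount to today: PV = 92,790.6977 / (1 + 0.077)^2 = 92,790.6977 / 1.159929 = 79,996.88

79996.88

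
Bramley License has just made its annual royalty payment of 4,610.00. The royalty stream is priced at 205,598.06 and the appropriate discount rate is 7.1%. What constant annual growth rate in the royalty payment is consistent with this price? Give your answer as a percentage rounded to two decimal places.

4.75%

P = D₀(1+g)/(r−g) ⇒ P(r−g) = D₀(1+g) ⇒ g(P+D₀) = P·r − D₀
g = (P·r − D₀)/(P + D₀) = (205,598.06×0.071 − 4,610.00) / (205,598.06 + 4,610.00) = 0.047512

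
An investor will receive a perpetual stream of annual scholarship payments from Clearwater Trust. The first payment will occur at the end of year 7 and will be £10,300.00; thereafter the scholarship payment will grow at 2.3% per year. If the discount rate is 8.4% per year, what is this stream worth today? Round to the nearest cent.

£104071.47

Value at end of year 6: C₁ / (r − g) = £10,300.00 / (0.084 − 0.023) = £168,852.4590
Discount to today: PV = £168,852.4590 / (1 + 0.084)^6 = £168,852.4590 / 1.622466 = £104,071.47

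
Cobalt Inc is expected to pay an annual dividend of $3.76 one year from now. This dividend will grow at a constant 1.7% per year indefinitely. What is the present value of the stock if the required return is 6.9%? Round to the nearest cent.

Growing perpetuity: P = D₁ / (r − g) = $3.7600 / (0.069 − 0.017) = $72.31

$72.31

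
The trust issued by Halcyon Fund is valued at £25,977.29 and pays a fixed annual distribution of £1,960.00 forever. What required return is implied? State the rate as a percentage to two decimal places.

7.55%

P = C/r ⇒ r = C/P = £1,960.00/£25,977.29 = 0.075451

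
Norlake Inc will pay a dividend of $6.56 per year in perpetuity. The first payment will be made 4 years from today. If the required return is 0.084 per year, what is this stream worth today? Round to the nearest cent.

Value at end of year 3: C / r = $6.56 / 0.084 = $78.0952
Discount to today: PV = $78.0952 / (1 + 0.084)^3 = $78.0952 / 1.273761 = $61.31

$61.31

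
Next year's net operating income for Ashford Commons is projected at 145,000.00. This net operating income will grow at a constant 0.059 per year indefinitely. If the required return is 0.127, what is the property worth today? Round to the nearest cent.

Growing perpetuity: P = D₁ / (r − g) = 145,000.0000 / (0.127 − 0.059) = 2,132,352.94

2132352.94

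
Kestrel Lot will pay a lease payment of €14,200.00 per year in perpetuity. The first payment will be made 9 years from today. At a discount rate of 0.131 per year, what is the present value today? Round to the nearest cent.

Value at end of year 8: C / r = €14,200.00 / 0.131 = €108,396.9466
Discount to today: PV = €108,396.9466 / (1 + 0.131)^8 = €108,396.9466 / 2.677323 = €40,487.06

€40487.06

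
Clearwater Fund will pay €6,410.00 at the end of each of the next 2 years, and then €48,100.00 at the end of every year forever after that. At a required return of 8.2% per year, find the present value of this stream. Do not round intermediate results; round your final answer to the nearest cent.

PV of 2-year annuity: €6,410.00 × [1 − (1+0.082)^−2] / 0.082 = 11399.45880
Perpetuity value at year 2: €48,100.00 / 0.082 = 586585.36585
PV of perpetuity: 586585.36585 / (1+0.082)^2 = 501044.96521
Total PV = 11399.45880 + 501044.96521 = 512444.42401

€512444.42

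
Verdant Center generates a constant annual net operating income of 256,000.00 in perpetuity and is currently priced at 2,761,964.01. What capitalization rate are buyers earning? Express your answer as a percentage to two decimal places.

P = C/r ⇒ r = C/P = 256,000.00/2,761,964.01 = 0.092688

9.27%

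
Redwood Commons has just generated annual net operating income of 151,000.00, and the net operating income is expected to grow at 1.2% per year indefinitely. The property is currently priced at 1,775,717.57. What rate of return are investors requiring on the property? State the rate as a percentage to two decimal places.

D₁ = 151,000.00 × 1.012 = 152,812.0000
P = D₁/(r − g) ⇒ r = D₁/P + g = 152,812.0000/1,775,717.57 + 0.012 = 0.086056 + 0.012 = 0.098056

9.81%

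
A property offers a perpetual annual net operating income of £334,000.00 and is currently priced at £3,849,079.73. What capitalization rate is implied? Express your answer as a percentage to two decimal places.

P = C/r ⇒ r = C/P = £334,000.00/£3,849,079.73 = 0.086774

8.68%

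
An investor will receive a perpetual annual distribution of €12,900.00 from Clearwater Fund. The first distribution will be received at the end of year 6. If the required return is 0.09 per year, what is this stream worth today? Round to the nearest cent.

€93156.83

Value at end of year 5: C / r = €12,900.00 / 0.09 = €143,333.3333
Discount to today: PV = €143,333.3333 / (1 + 0.09)^5 = €143,333.3333 / 1.538624 = €93,156.83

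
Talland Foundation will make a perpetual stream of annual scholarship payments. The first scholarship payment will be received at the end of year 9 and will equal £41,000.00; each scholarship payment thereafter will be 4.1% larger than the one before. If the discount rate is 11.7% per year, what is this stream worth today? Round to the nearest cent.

£222610.11

Value at end of year 8: C₁ / (r − g) = £41,000.00 / (0.117 − 0.041) = £539,473.6842
Discount to today: PV = £539,473.6842 / (1 + 0.117)^8 = £539,473.6842 / 2.423402 = £222,610.11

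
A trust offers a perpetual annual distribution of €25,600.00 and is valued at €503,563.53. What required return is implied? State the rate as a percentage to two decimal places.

P = C/r ⇒ r = C/P = €25,600.00/€503,563.53 = 0.050838

5.08%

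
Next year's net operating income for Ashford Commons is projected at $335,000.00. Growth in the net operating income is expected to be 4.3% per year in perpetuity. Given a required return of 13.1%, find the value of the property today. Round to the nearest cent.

$3806818.18

Growing perpetuity: P = D₁ / (r − g) = $335,000.0000 / (0.131 − 0.043) = $3,806,818.18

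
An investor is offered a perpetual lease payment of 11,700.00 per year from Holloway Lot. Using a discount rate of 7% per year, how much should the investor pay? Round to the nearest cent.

Level perpetuity: PV = C / r = 11,700.00 / 0.07 = 167,142.86

167142.86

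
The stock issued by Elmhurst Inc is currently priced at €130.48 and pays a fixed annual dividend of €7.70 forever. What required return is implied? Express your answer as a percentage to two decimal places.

5.90%

P = C/r ⇒ r = C/P = €7.70/€130.48 = 0.059013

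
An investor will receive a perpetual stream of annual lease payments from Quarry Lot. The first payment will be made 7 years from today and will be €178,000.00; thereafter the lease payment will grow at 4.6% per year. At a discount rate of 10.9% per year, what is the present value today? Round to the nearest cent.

Value at end of year 6: C₁ / (r − g) = €178,000.00 / (0.109 − 0.046) = €2,825,396.8254
Discount to today: PV = €2,825,396.8254 / (1 + 0.109)^6 = €2,825,396.8254 / 1.860327 = €1,518,763.59

€1518763.59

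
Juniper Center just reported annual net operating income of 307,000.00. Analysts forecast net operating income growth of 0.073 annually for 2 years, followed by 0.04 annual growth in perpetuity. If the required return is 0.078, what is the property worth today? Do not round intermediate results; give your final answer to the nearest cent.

8934079.22

D_1 = 329411.00000
D_2 = 353458.00300
Terminal value at year 2: TV = D_2×(1+g_2)/(r−g_2) = 367596.32312/0.038 = 9673587.45053
P_0 = D_1/(1+r)^1 + D_2/(1+r)^2 + TV/(1+r)^2
    = 305576.06679 + 304158.73809 + 8324344.41101 = 8934079.21590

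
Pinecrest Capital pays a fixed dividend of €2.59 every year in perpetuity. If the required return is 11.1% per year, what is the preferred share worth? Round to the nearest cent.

€23.33

Level perpetuity: PV = C / r = €2.59 / 0.111 = €23.33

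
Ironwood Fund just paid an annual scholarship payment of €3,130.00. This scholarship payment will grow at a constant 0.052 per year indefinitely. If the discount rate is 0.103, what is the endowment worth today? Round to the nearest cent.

€64563.92

D₁ = D₀ × (1 + g) = €3,130.00 × 1.052 = €3,292.7600
Growing perpetuity: P = D₁ / (r − g) = €3,292.7600 / (0.103 − 0.052) = €64,563.92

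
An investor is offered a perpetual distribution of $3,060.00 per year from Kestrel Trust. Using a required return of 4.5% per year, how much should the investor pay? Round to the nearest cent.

Level perpetuity: PV = C / r = $3,060.00 / 0.045 = $68,000.00

$68000.00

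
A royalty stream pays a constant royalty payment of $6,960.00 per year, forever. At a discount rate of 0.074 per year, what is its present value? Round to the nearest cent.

$94054.05

Level perpetuity: PV = C / r = $6,960.00 / 0.074 = $94,054.05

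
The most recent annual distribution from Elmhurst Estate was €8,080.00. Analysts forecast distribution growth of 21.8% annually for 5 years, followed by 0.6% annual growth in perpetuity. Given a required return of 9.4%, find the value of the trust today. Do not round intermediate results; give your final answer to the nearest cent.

€214405.29

D_1 = 9841.44000
D_2 = 11986.87392
D_3 = 14600.01243
D_4 = 17782.81515
D_5 = 21659.46885
Terminal value at year 5: TV = D_5×(1+g_2)/(r−g_2) = 21789.42566/0.088 = 247607.10977
P_0 = D_1/(1+r)^1 + D_2/(1+r)^2 + D_3/(1+r)^3 + D_4/(1+r)^4 + D_5/(1+r)^5 + TV/(1+r)^5
    = 8995.83181 + 10015.46905 + 11150.67761 + 12414.55698 + 13821.69140 + 158007.06309 = 214405.28995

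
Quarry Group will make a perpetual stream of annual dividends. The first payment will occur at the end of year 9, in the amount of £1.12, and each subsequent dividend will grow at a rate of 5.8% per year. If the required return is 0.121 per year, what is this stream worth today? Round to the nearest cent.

£7.13

Value at end of year 8: C₁ / (r − g) = £1.12 / (0.121 − 0.058) = £17.7778
Discount to today: PV = £17.7778 / (1 + 0.121)^8 = £17.7778 / 2.493704 = £7.13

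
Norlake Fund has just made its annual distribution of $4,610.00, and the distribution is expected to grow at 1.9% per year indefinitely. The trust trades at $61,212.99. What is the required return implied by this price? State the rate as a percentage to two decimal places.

D₁ = $4,610.00 × 1.019 = $4,697.5900
P = D₁/(r − g) ⇒ r = D₁/P + g = $4,697.5900/$61,212.99 + 0.019 = 0.076742 + 0.019 = 0.095742

9.57%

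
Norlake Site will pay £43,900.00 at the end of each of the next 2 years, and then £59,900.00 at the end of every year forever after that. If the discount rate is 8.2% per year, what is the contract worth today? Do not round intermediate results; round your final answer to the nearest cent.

PV of 2-year annuity: £43,900.00 × [1 − (1+0.082)^−2] / 0.082 = 78071.17647
Perpetuity value at year 2: £59,900.00 / 0.082 = 730487.80488
PV of perpetuity: 730487.80488 / (1+0.082)^2 = 623962.44109
Total PV = 78071.17647 + 623962.44109 = 702033.61755

£702033.62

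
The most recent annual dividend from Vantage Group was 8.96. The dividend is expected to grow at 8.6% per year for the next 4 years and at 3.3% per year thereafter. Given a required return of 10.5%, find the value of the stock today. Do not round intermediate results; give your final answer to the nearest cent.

154.26

D_1 = 9.73056
D_2 = 10.56739
D_3 = 11.47618
D_4 = 12.46314
Terminal value at year 4: TV = D_4×(1+g_2)/(r−g_2) = 12.87442/0.072 = 178.81137
P_0 = D_1/(1+r)^1 + D_2/(1+r)^2 + D_3/(1+r)^3 + D_4/(1+r)^4 + TV/(1+r)^4
    = 8.80594 + 8.65452 + 8.50571 + 8.35946 + 119.93502 = 154.26065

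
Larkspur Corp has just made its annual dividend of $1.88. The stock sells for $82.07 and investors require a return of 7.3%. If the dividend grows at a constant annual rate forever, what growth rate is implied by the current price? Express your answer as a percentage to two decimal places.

P = D₀(1+g)/(r−g) ⇒ P(r−g) = D₀(1+g) ⇒ g(P+D₀) = P·r − D₀
g = (P·r − D₀)/(P + D₀) = ($82.07×0.073 − $1.88) / ($82.07 + $1.88) = 0.048971

4.90%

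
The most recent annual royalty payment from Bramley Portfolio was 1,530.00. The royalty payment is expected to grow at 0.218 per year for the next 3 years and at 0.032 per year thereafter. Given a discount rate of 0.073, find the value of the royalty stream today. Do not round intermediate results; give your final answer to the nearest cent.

62274.81

D_1 = 1863.54000
D_2 = 2269.79172
D_3 = 2764.60631
Terminal value at year 3: TV = D_3×(1+g_2)/(r−g_2) = 2853.07372/0.041 = 69587.16383
P_0 = D_1/(1+r)^1 + D_2/(1+r)^2 + D_3/(1+r)^3 + TV/(1+r)^3
    = 1736.75676 + 1971.45362 + 2237.86627 + 56328.73139 = 62274.80803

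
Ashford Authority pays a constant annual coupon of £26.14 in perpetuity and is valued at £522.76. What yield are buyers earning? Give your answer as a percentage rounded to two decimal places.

5.00%

P = C/r ⇒ r = C/P = £26.14/£522.76 = 0.050004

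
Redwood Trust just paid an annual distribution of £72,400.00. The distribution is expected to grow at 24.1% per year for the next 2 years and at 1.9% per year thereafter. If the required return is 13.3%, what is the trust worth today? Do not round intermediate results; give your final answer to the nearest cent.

D_1 = 89848.40000
D_2 = 111501.86440
Terminal value at year 2: TV = D_2×(1+g_2)/(r−g_2) = 113620.39982/0.114 = 996670.17389
P_0 = D_1/(1+r)^1 + D_2/(1+r)^2 + TV/(1+r)^2
    = 79301.32392 + 86860.49690 + 776410.93278 = 942572.75360

£942572.75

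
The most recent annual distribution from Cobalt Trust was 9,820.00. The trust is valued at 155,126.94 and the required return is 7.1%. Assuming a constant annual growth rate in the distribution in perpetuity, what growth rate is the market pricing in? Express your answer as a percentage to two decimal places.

0.72%

P = D₀(1+g)/(r−g) ⇒ P(r−g) = D₀(1+g) ⇒ g(P+D₀) = P·r − D₀
g = (P·r − D₀)/(P + D₀) = (155,126.94×0.071 − 9,820.00) / (155,126.94 + 9,820.00) = 0.007239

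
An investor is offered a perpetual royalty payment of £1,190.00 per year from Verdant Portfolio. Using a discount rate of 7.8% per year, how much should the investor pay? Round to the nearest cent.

Level perpetuity: PV = C / r = £1,190.00 / 0.078 = £15,256.41

£15256.41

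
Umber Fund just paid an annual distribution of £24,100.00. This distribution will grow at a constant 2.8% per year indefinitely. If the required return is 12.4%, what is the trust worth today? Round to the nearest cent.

£258070.83

D₁ = D₀ × (1 + g) = £24,100.00 × 1.028 = £24,774.8000
Growing perpetuity: P = D₁ / (r − g) = £24,774.8000 / (0.124 − 0.028) = £258,070.83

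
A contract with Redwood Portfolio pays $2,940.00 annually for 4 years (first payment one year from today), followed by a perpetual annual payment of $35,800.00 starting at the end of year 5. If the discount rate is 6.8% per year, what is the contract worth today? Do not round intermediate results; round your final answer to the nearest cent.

PV of 4-year annuity: $2,940.00 × [1 − (1+0.068)^−4] / 0.068 = 10003.52920
Perpetuity value at year 4: $35,800.00 / 0.068 = 526470.58824
PV of perpetuity: 526470.58824 / (1+0.068)^4 = 404658.90609
Total PV = 10003.52920 + 404658.90609 = 414662.43529

$414662.44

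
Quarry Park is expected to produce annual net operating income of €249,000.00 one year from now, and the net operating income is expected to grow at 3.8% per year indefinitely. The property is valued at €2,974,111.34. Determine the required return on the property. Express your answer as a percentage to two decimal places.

12.17%

P = D₁/(r − g) ⇒ r = D₁/P + g = €249,000.0000/€2,974,111.34 + 0.038 = 0.083722 + 0.038 = 0.121722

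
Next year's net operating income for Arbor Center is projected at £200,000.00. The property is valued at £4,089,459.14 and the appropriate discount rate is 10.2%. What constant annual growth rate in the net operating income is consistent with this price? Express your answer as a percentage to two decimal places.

P = D₁/(r−g) ⇒ g = r − D₁/P = 0.102 − £200,000.00/£4,089,459.14 = 0.053094

5.31%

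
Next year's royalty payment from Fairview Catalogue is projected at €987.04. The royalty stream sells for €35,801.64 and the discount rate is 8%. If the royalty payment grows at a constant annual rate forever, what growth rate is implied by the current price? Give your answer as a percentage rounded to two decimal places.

P = D₁/(r−g) ⇒ g = r − D₁/P = 0.08 − €987.04/€35,801.64 = 0.052430

5.24%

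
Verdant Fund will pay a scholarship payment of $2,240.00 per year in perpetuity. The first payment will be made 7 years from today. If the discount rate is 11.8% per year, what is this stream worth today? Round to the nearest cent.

Value at end of year 6: C / r = $2,240.00 / 0.118 = $18,983.0508
Discount to today: PV = $18,983.0508 / (1 + 0.118)^6 = $18,983.0508 / 1.952769 = $9,721.10

$9721.10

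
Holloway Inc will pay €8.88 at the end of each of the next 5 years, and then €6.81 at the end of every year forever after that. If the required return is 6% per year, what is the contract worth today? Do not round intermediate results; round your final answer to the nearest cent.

PV of 5-year annuity: €8.88 × [1 − (1+0.06)^−5] / 0.06 = 37.40579
Perpetuity value at year 5: €6.81 / 0.06 = 113.50000
PV of perpetuity: 113.50000 / (1+0.06)^5 = 84.81380
Total PV = 37.40579 + 84.81380 = 122.21959

€122.22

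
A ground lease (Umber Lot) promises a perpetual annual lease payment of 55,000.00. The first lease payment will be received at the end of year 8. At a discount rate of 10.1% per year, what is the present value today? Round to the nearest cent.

277670.72

Value at end of year 7: C / r = 55,000.00 / 0.101 = 544,554.4554
Discount to today: PV = 544,554.4554 / (1 + 0.101)^7 = 544,554.4554 / 1.961152 = 277,670.72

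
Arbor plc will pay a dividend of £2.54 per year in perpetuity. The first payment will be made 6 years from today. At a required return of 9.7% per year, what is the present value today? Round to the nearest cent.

£16.48

Value at end of year 5: C / r = £2.54 / 0.097 = £26.1856
Discount to today: PV = £26.1856 / (1 + 0.097)^5 = £26.1856 / 1.588668 = £16.48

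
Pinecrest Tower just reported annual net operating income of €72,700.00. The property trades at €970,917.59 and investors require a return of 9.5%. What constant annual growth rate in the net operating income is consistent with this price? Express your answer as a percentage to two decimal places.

P = D₀(1+g)/(r−g) ⇒ P(r−g) = D₀(1+g) ⇒ g(P+D₀) = P·r − D₀
g = (P·r − D₀)/(P + D₀) = (€970,917.59×0.095 − €72,700.00) / (€970,917.59 + €72,700.00) = 0.018721

1.87%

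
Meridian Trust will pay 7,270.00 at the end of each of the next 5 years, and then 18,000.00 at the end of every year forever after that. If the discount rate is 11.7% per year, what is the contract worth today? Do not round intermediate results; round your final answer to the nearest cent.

114877.71

PV of 5-year annuity: 7,270.00 × [1 − (1+0.117)^−5] / 0.117 = 26402.66570
Perpetuity value at year 5: 18,000.00 / 0.117 = 153846.15385
PV of perpetuity: 153846.15385 / (1+0.117)^5 = 88475.04206
Total PV = 26402.66570 + 88475.04206 = 114877.70777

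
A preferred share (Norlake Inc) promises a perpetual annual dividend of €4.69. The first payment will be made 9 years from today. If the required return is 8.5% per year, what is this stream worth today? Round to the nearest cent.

€28.73

Value at end of year 8: C / r = €4.69 / 0.085 = €55.1765
Discount to today: PV = €55.1765 / (1 + 0.085)^8 = €55.1765 / 1.920604 = €28.73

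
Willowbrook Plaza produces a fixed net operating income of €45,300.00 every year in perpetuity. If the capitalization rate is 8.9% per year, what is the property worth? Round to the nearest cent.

Level perpetuity: PV = C / r = €45,300.00 / 0.089 = €508,988.76

€508988.76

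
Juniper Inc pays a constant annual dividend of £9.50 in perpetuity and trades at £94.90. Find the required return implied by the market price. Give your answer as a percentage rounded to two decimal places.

P = C/r ⇒ r = C/P = £9.50/£94.90 = 0.100105

10.01%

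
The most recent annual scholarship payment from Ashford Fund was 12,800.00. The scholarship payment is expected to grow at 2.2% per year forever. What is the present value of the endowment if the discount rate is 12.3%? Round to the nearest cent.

D₁ = D₀ × (1 + g) = 12,800.00 × 1.022 = 13,081.6000
Growing perpetuity: P = D₁ / (r − g) = 13,081.6000 / (0.123 − 0.022) = 129,520.79

129520.79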